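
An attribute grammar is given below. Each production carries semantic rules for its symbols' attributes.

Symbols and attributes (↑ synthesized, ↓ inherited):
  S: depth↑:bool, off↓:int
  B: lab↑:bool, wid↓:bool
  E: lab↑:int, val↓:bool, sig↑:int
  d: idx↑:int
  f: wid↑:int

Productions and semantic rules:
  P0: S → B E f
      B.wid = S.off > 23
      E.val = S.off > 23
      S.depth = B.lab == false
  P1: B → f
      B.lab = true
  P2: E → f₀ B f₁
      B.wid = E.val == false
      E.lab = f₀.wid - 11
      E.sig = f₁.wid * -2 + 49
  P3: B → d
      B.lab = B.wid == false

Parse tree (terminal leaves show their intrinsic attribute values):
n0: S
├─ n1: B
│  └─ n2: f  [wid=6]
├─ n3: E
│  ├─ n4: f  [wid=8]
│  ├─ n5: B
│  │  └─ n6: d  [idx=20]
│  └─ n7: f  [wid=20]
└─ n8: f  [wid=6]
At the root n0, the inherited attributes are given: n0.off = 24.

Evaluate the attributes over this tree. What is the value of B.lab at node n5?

1. n0.off = 24  [given at root]
2. n1.wid = true  [S.off > 23]
3. n2.wid = 6  [terminal]
4. n1.lab = true  [true]
5. n3.val = true  [S.off > 23]
6. n4.wid = 8  [terminal]
7. n5.wid = false  [E.val == false]
8. n6.idx = 20  [terminal]
9. n5.lab = true  [B.wid == false]
10. n7.wid = 20  [terminal]
11. n3.lab = -3  [f₀.wid - 11]
12. n3.sig = 9  [f₁.wid * -2 + 49]
13. n8.wid = 6  [terminal]
14. n0.depth = false  [B.lab == false]

true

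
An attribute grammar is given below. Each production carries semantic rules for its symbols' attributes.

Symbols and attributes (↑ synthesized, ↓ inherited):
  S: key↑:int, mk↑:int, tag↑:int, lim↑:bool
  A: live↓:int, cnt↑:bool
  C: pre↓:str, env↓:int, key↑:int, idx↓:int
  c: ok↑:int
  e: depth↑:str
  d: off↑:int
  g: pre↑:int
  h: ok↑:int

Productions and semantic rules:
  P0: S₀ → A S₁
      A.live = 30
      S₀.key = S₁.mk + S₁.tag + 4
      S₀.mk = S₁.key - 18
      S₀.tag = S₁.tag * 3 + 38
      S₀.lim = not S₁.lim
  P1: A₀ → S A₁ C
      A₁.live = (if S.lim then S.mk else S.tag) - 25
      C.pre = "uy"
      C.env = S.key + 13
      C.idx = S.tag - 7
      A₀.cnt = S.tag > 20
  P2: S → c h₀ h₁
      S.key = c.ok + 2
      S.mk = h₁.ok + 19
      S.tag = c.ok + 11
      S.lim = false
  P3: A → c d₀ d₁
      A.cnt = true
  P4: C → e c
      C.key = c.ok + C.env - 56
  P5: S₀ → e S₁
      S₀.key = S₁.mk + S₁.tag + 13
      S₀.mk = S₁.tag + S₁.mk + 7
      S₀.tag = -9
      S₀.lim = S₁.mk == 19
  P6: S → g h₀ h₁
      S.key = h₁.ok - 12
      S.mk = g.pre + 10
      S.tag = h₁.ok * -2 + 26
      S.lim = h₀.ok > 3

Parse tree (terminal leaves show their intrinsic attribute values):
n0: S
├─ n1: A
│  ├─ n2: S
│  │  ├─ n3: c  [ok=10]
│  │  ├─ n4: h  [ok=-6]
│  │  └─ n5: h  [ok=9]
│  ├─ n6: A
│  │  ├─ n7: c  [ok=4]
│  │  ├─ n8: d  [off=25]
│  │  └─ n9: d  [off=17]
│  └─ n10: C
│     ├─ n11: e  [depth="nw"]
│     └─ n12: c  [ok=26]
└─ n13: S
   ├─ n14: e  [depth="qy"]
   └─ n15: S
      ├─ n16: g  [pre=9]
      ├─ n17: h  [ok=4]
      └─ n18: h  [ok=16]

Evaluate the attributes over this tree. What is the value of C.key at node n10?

-5

1. n1.live = 30  [30]
2. n3.ok = 10  [terminal]
3. n4.ok = -6  [terminal]
4. n5.ok = 9  [terminal]
5. n2.key = 12  [c.ok + 2]
6. n2.mk = 28  [h₁.ok + 19]
7. n2.tag = 21  [c.ok + 11]
8. n2.lim = false  [false]
9. n6.live = -4  [(if S.lim then S.mk else S.tag) - 25]
10. n7.ok = 4  [terminal]
11. n8.off = 25  [terminal]
12. n9.off = 17  [terminal]
13. n6.cnt = true  [true]
14. n10.pre = "uy"  ["uy"]
15. n10.env = 25  [S.key + 13]
16. n10.idx = 14  [S.tag - 7]
17. n11.depth = "nw"  [terminal]
18. n12.ok = 26  [terminal]
19. n10.key = -5  [c.ok + C.env - 56]
20. n1.cnt = true  [S.tag > 20]
21. n14.depth = "qy"  [terminal]
22. n16.pre = 9  [terminal]
23. n17.ok = 4  [terminal]
24. n18.ok = 16  [terminal]
25. n15.key = 4  [h₁.ok - 12]
26. n15.mk = 19  [g.pre + 10]
27. n15.tag = -6  [h₁.ok * -2 + 26]
28. n15.lim = true  [h₀.ok > 3]
29. n13.key = 26  [S₁.mk + S₁.tag + 13]
30. n13.mk = 20  [S₁.tag + S₁.mk + 7]
31. n13.tag = -9  [-9]
32. n13.lim = true  [S₁.mk == 19]
33. n0.key = 15  [S₁.mk + S₁.tag + 4]
34. n0.mk = 8  [S₁.key - 18]
35. n0.tag = 11  [S₁.tag * 3 + 38]
36. n0.lim = false  [not S₁.lim]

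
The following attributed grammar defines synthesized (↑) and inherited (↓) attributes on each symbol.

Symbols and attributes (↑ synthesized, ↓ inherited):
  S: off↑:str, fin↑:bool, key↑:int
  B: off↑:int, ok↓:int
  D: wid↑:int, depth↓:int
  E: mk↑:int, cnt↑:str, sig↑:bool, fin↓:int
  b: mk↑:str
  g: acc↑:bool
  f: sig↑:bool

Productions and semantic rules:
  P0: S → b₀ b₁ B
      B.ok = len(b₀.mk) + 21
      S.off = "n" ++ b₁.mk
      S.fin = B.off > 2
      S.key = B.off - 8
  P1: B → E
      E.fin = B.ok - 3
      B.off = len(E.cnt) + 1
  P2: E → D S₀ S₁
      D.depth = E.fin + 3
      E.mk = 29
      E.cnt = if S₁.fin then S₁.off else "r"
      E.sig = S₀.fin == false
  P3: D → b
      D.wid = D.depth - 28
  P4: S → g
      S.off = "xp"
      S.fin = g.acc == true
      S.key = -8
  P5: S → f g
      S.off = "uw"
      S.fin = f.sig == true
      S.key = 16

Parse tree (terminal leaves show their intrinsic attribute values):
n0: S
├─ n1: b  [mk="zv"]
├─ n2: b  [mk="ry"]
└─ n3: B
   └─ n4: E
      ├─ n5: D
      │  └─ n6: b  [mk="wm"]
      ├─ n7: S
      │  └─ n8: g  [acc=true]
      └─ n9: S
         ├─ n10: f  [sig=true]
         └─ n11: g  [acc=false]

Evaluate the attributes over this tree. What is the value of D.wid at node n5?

1. n1.mk = "zv"  [terminal]
2. n2.mk = "ry"  [terminal]
3. n3.ok = 23  [len(b₀.mk) + 21]
4. n4.fin = 20  [B.ok - 3]
5. n5.depth = 23  [E.fin + 3]
6. n6.mk = "wm"  [terminal]
7. n5.wid = -5  [D.depth - 28]
8. n8.acc = true  [terminal]
9. n7.off = "xp"  ["xp"]
10. n7.fin = true  [g.acc == true]
11. n7.key = -8  [-8]
12. n10.sig = true  [terminal]
13. n11.acc = false  [terminal]
14. n9.off = "uw"  ["uw"]
15. n9.fin = true  [f.sig == true]
16. n9.key = 16  [16]
17. n4.mk = 29  [29]
18. n4.cnt = "uw"  [if S₁.fin then S₁.off else "r"]
19. n4.sig = false  [S₀.fin == false]
20. n3.off = 3  [len(E.cnt) + 1]
21. n0.off = "nry"  ["n" ++ b₁.mk]
22. n0.fin = true  [B.off > 2]
23. n0.key = -5  [B.off - 8]

-5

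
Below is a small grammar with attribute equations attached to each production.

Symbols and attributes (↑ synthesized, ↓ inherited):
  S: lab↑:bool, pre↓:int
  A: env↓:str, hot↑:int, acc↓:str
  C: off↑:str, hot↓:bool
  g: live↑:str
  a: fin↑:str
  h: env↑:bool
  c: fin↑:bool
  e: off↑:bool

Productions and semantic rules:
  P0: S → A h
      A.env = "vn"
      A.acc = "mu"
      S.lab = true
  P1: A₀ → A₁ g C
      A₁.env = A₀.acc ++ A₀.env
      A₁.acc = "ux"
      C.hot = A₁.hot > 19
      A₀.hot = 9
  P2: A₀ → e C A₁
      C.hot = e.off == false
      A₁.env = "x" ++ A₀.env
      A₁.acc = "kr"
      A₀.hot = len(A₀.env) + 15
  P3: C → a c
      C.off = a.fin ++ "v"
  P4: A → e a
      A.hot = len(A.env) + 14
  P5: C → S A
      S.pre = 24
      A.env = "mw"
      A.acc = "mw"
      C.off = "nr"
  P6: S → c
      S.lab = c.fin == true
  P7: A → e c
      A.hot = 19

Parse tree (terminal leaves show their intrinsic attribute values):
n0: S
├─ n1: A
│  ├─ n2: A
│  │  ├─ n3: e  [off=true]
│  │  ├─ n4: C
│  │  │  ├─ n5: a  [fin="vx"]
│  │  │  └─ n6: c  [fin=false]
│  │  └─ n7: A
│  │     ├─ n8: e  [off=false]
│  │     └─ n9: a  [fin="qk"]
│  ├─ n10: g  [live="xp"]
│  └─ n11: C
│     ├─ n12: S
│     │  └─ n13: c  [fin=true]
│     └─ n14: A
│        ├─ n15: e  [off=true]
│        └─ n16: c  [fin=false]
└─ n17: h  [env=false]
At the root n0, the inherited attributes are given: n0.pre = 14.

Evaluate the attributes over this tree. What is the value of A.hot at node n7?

1. n0.pre = 14  [given at root]
2. n1.env = "vn"  ["vn"]
3. n1.acc = "mu"  ["mu"]
4. n2.env = "muvn"  [A₀.acc ++ A₀.env]
5. n2.acc = "ux"  ["ux"]
6. n3.off = true  [terminal]
7. n4.hot = false  [e.off == false]
8. n5.fin = "vx"  [terminal]
9. n6.fin = false  [terminal]
10. n4.off = "vxv"  [a.fin ++ "v"]
11. n7.env = "xmuvn"  ["x" ++ A₀.env]
12. n7.acc = "kr"  ["kr"]
13. n8.off = false  [terminal]
14. n9.fin = "qk"  [terminal]
15. n7.hot = 19  [len(A.env) + 14]
16. n2.hot = 19  [len(A₀.env) + 15]
17. n10.live = "xp"  [terminal]
18. n11.hot = false  [A₁.hot > 19]
19. n12.pre = 24  [24]
20. n13.fin = true  [terminal]
21. n12.lab = true  [c.fin == true]
22. n14.env = "mw"  ["mw"]
23. n14.acc = "mw"  ["mw"]
24. n15.off = true  [terminal]
25. n16.fin = false  [terminal]
26. n14.hot = 19  [19]
27. n11.off = "nr"  ["nr"]
28. n1.hot = 9  [9]
29. n17.env = false  [terminal]
30. n0.lab = true  [true]

19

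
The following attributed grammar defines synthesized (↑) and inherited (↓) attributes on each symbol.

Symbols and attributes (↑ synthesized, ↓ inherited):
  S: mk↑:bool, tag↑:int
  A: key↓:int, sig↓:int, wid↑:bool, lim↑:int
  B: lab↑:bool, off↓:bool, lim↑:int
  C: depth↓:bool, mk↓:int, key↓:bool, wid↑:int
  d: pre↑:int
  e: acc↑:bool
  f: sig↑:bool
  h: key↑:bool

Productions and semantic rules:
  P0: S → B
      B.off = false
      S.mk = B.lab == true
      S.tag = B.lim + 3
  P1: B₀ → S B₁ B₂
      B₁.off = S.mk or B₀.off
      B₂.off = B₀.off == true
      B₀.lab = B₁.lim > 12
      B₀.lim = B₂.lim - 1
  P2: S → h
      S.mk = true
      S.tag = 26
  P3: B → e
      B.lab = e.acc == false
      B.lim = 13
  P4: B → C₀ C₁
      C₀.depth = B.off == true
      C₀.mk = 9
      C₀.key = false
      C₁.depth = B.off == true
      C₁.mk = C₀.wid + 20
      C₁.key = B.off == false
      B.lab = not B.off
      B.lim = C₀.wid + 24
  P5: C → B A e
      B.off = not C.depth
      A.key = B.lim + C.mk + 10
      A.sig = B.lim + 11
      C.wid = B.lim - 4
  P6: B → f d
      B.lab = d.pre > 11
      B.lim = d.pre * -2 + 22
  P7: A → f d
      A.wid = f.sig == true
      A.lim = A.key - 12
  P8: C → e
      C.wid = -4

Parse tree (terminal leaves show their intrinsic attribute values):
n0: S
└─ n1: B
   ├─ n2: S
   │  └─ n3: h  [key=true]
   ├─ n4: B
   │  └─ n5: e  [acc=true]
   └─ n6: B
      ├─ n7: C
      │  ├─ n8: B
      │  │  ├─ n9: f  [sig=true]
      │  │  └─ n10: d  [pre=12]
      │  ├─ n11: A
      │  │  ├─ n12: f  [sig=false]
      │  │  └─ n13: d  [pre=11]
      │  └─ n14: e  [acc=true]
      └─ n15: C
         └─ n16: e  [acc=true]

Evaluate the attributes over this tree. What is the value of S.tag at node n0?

20

1. n1.off = false  [false]
2. n3.key = true  [terminal]
3. n2.mk = true  [true]
4. n2.tag = 26  [26]
5. n4.off = true  [S.mk or B₀.off]
6. n5.acc = true  [terminal]
7. n4.lab = false  [e.acc == false]
8. n4.lim = 13  [13]
9. n6.off = false  [B₀.off == true]
10. n7.depth = false  [B.off == true]
11. n7.mk = 9  [9]
12. n7.key = false  [false]
13. n8.off = true  [not C.depth]
14. n9.sig = true  [terminal]
15. n10.pre = 12  [terminal]
16. n8.lab = true  [d.pre > 11]
17. n8.lim = -2  [d.pre * -2 + 22]
18. n11.key = 17  [B.lim + C.mk + 10]
19. n11.sig = 9  [B.lim + 11]
20. n12.sig = false  [terminal]
21. n13.pre = 11  [terminal]
22. n11.wid = false  [f.sig == true]
23. n11.lim = 5  [A.key - 12]
24. n14.acc = true  [terminal]
25. n7.wid = -6  [B.lim - 4]
26. n15.depth = false  [B.off == true]
27. n15.mk = 14  [C₀.wid + 20]
28. n15.key = true  [B.off == false]
29. n16.acc = true  [terminal]
30. n15.wid = -4  [-4]
31. n6.lab = true  [not B.off]
32. n6.lim = 18  [C₀.wid + 24]
33. n1.lab = true  [B₁.lim > 12]
34. n1.lim = 17  [B₂.lim - 1]
35. n0.mk = true  [B.lab == true]
36. n0.tag = 20  [B.lim + 3]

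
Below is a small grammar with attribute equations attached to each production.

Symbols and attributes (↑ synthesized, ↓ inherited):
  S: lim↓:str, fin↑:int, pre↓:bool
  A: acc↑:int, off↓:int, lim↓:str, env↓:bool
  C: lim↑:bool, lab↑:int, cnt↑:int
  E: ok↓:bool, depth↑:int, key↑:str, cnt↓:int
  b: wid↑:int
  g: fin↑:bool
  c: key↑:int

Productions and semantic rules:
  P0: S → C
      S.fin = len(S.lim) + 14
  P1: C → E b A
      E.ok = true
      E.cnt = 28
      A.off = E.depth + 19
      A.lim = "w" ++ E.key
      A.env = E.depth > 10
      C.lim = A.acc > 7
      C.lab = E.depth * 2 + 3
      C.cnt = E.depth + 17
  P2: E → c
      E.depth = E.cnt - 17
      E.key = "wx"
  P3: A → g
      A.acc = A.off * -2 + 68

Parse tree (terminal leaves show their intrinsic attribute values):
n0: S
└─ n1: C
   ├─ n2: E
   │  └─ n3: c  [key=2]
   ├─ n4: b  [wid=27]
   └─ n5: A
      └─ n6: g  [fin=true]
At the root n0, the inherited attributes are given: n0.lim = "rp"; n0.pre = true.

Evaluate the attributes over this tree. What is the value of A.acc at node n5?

8

1. n0.lim = "rp"  [given at root]
2. n0.pre = true  [given at root]
3. n2.ok = true  [true]
4. n2.cnt = 28  [28]
5. n3.key = 2  [terminal]
6. n2.depth = 11  [E.cnt - 17]
7. n2.key = "wx"  ["wx"]
8. n4.wid = 27  [terminal]
9. n5.off = 30  [E.depth + 19]
10. n5.lim = "wwx"  ["w" ++ E.key]
11. n5.env = true  [E.depth > 10]
12. n6.fin = true  [terminal]
13. n5.acc = 8  [A.off * -2 + 68]
14. n1.lim = true  [A.acc > 7]
15. n1.lab = 25  [E.depth * 2 + 3]
16. n1.cnt = 28  [E.depth + 17]
17. n0.fin = 16  [len(S.lim) + 14]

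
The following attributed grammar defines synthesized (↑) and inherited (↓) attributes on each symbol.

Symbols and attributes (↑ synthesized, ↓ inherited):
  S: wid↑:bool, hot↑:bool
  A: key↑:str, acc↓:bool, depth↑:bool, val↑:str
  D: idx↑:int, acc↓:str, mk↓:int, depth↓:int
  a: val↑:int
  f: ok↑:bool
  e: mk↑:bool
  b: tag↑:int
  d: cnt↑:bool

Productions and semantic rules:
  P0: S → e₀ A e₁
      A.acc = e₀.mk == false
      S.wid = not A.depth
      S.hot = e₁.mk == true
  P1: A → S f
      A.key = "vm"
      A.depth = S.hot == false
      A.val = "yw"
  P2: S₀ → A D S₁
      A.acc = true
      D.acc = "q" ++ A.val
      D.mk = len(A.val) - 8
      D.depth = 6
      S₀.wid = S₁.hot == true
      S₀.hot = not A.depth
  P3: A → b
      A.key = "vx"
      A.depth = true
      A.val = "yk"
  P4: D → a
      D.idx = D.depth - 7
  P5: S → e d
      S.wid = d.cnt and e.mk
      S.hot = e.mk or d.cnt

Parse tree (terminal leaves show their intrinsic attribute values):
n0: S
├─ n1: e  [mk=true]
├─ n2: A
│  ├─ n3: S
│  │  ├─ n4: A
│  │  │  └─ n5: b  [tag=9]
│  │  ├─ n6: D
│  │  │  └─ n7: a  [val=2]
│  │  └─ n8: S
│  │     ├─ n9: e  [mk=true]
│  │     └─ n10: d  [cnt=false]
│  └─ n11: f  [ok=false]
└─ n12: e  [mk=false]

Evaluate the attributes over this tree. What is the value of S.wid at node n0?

false

1. n1.mk = true  [terminal]
2. n2.acc = false  [e₀.mk == false]
3. n4.acc = true  [true]
4. n5.tag = 9  [terminal]
5. n4.key = "vx"  ["vx"]
6. n4.depth = true  [true]
7. n4.val = "yk"  ["yk"]
8. n6.acc = "qyk"  ["q" ++ A.val]
9. n6.mk = -6  [len(A.val) - 8]
10. n6.depth = 6  [6]
11. n7.val = 2  [terminal]
12. n6.idx = -1  [D.depth - 7]
13. n9.mk = true  [terminal]
14. n10.cnt = false  [terminal]
15. n8.wid = false  [d.cnt and e.mk]
16. n8.hot = true  [e.mk or d.cnt]
17. n3.wid = true  [S₁.hot == true]
18. n3.hot = false  [not A.depth]
19. n11.ok = false  [terminal]
20. n2.key = "vm"  ["vm"]
21. n2.depth = true  [S.hot == false]
22. n2.val = "yw"  ["yw"]
23. n12.mk = false  [terminal]
24. n0.wid = false  [not A.depth]
25. n0.hot = false  [e₁.mk == true]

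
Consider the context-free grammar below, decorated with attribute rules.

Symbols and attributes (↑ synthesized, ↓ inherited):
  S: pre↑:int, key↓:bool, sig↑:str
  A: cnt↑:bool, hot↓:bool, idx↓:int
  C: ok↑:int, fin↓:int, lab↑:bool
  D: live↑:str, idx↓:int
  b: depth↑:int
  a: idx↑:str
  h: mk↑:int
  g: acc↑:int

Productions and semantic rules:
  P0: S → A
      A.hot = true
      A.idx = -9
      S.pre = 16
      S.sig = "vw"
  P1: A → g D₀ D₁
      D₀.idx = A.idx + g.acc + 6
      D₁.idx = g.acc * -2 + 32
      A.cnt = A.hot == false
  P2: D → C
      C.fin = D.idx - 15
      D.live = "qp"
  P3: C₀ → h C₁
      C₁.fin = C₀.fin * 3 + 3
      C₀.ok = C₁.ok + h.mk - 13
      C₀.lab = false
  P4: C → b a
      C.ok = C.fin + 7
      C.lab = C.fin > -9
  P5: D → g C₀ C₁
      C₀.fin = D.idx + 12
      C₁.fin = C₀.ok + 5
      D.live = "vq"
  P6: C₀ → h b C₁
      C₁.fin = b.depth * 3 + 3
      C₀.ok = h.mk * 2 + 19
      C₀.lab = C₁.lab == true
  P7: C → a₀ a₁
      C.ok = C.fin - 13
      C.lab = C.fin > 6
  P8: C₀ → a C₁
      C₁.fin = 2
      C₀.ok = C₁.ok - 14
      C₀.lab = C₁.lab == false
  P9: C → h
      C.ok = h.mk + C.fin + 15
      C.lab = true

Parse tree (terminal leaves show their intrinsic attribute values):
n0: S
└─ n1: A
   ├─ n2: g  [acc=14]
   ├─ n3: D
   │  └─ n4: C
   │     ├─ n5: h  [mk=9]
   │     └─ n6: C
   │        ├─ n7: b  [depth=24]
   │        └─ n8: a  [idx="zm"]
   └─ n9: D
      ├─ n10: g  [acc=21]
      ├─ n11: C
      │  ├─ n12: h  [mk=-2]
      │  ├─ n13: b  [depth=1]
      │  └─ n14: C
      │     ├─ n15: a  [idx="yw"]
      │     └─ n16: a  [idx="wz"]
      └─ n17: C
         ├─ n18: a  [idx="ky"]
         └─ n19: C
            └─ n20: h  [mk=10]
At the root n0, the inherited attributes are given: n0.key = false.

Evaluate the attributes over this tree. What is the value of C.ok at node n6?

-2

1. n0.key = false  [given at root]
2. n1.hot = true  [true]
3. n1.idx = -9  [-9]
4. n2.acc = 14  [terminal]
5. n3.idx = 11  [A.idx + g.acc + 6]
6. n4.fin = -4  [D.idx - 15]
7. n5.mk = 9  [terminal]
8. n6.fin = -9  [C₀.fin * 3 + 3]
9. n7.depth = 24  [terminal]
10. n8.idx = "zm"  [terminal]
11. n6.ok = -2  [C.fin + 7]
12. n6.lab = false  [C.fin > -9]
13. n4.ok = -6  [C₁.ok + h.mk - 13]
14. n4.lab = false  [false]
15. n3.live = "qp"  ["qp"]
16. n9.idx = 4  [g.acc * -2 + 32]
17. n10.acc = 21  [terminal]
18. n11.fin = 16  [D.idx + 12]
19. n12.mk = -2  [terminal]
20. n13.depth = 1  [terminal]
21. n14.fin = 6  [b.depth * 3 + 3]
22. n15.idx = "yw"  [terminal]
23. n16.idx = "wz"  [terminal]
24. n14.ok = -7  [C.fin - 13]
25. n14.lab = false  [C.fin > 6]
26. n11.ok = 15  [h.mk * 2 + 19]
27. n11.lab = false  [C₁.lab == true]
28. n17.fin = 20  [C₀.ok + 5]
29. n18.idx = "ky"  [terminal]
30. n19.fin = 2  [2]
31. n20.mk = 10  [terminal]
32. n19.ok = 27  [h.mk + C.fin + 15]
33. n19.lab = true  [true]
34. n17.ok = 13  [C₁.ok - 14]
35. n17.lab = false  [C₁.lab == false]
36. n9.live = "vq"  ["vq"]
37. n1.cnt = false  [A.hot == false]
38. n0.pre = 16  [16]
39. n0.sig = "vw"  ["vw"]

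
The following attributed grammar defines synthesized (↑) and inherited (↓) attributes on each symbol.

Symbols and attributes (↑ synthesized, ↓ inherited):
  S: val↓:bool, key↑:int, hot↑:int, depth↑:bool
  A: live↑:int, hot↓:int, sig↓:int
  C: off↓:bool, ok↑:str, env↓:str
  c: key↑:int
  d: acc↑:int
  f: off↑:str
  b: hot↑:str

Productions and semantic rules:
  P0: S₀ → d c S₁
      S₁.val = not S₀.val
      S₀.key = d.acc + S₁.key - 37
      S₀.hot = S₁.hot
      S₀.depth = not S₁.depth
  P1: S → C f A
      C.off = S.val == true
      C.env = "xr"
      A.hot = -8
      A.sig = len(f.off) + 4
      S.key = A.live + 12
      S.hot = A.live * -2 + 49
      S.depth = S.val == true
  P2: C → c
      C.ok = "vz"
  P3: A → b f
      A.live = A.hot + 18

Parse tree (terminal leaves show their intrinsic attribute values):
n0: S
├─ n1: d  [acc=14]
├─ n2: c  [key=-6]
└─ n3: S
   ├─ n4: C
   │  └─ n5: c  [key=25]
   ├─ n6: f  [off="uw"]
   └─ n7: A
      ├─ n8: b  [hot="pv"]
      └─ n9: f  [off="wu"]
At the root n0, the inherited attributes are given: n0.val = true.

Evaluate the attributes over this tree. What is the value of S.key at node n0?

1. n0.val = true  [given at root]
2. n1.acc = 14  [terminal]
3. n2.key = -6  [terminal]
4. n3.val = false  [not S₀.val]
5. n4.off = false  [S.val == true]
6. n4.env = "xr"  ["xr"]
7. n5.key = 25  [terminal]
8. n4.ok = "vz"  ["vz"]
9. n6.off = "uw"  [terminal]
10. n7.hot = -8  [-8]
11. n7.sig = 6  [len(f.off) + 4]
12. n8.hot = "pv"  [terminal]
13. n9.off = "wu"  [terminal]
14. n7.live = 10  [A.hot + 18]
15. n3.key = 22  [A.live + 12]
16. n3.hot = 29  [A.live * -2 + 49]
17. n3.depth = false  [S.val == true]
18. n0.key = -1  [d.acc + S₁.key - 37]
19. n0.hot = 29  [S₁.hot]
20. n0.depth = true  [not S₁.depth]

-1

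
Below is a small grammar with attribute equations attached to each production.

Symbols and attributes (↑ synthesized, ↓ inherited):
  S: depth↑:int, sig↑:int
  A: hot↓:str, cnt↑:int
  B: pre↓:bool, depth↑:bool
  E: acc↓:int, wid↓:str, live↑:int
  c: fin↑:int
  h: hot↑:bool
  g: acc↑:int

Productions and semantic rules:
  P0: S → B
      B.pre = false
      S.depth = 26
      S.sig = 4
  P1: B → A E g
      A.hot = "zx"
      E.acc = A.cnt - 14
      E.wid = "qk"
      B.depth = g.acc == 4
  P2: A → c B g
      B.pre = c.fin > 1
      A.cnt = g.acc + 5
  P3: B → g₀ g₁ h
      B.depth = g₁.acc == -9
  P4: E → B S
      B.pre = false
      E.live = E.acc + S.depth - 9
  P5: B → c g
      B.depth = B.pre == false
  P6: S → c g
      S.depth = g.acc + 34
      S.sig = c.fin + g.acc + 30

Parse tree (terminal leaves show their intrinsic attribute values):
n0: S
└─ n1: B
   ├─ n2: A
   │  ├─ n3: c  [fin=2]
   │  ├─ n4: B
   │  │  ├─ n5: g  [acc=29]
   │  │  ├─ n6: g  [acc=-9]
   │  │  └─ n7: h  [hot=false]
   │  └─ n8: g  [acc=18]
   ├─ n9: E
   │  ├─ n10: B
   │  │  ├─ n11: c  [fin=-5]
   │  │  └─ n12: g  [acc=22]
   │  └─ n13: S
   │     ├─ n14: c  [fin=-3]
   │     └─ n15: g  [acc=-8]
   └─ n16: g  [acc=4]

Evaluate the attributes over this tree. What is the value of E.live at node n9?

26

1. n1.pre = false  [false]
2. n2.hot = "zx"  ["zx"]
3. n3.fin = 2  [terminal]
4. n4.pre = true  [c.fin > 1]
5. n5.acc = 29  [terminal]
6. n6.acc = -9  [terminal]
7. n7.hot = false  [terminal]
8. n4.depth = true  [g₁.acc == -9]
9. n8.acc = 18  [terminal]
10. n2.cnt = 23  [g.acc + 5]
11. n9.acc = 9  [A.cnt - 14]
12. n9.wid = "qk"  ["qk"]
13. n10.pre = false  [false]
14. n11.fin = -5  [terminal]
15. n12.acc = 22  [terminal]
16. n10.depth = true  [B.pre == false]
17. n14.fin = -3  [terminal]
18. n15.acc = -8  [terminal]
19. n13.depth = 26  [g.acc + 34]
20. n13.sig = 19  [c.fin + g.acc + 30]
21. n9.live = 26  [E.acc + S.depth - 9]
22. n16.acc = 4  [terminal]
23. n1.depth = true  [g.acc == 4]
24. n0.depth = 26  [26]
25. n0.sig = 4  [4]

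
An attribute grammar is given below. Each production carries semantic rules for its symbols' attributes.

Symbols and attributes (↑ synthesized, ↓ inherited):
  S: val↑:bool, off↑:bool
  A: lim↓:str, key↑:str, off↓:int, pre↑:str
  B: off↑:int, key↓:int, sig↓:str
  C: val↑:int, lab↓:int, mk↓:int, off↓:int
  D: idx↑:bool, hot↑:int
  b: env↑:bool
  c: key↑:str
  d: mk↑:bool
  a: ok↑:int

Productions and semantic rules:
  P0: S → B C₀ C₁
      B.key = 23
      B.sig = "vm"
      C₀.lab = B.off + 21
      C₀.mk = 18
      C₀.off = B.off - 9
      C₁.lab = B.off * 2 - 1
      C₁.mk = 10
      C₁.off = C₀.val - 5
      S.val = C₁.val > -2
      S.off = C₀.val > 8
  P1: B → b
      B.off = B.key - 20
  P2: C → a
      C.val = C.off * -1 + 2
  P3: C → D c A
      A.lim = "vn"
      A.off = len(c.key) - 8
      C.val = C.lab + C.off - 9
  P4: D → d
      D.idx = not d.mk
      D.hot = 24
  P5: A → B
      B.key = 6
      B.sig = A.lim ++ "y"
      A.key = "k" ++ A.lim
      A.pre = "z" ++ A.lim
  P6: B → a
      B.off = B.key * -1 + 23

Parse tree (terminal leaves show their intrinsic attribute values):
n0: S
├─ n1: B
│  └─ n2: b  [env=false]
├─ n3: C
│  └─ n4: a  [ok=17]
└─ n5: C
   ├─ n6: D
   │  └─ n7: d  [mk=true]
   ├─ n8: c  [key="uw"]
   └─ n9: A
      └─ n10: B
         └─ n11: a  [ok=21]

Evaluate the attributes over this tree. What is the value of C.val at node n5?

-1

1. n1.key = 23  [23]
2. n1.sig = "vm"  ["vm"]
3. n2.env = false  [terminal]
4. n1.off = 3  [B.key - 20]
5. n3.lab = 24  [B.off + 21]
6. n3.mk = 18  [18]
7. n3.off = -6  [B.off - 9]
8. n4.ok = 17  [terminal]
9. n3.val = 8  [C.off * -1 + 2]
10. n5.lab = 5  [B.off * 2 - 1]
11. n5.mk = 10  [10]
12. n5.off = 3  [C₀.val - 5]
13. n7.mk = true  [terminal]
14. n6.idx = false  [not d.mk]
15. n6.hot = 24  [24]
16. n8.key = "uw"  [terminal]
17. n9.lim = "vn"  ["vn"]
18. n9.off = -6  [len(c.key) - 8]
19. n10.key = 6  [6]
20. n10.sig = "vny"  [A.lim ++ "y"]
21. n11.ok = 21  [terminal]
22. n10.off = 17  [B.key * -1 + 23]
23. n9.key = "kvn"  ["k" ++ A.lim]
24. n9.pre = "zvn"  ["z" ++ A.lim]
25. n5.val = -1  [C.lab + C.off - 9]
26. n0.val = true  [C₁.val > -2]
27. n0.off = false  [C₀.val > 8]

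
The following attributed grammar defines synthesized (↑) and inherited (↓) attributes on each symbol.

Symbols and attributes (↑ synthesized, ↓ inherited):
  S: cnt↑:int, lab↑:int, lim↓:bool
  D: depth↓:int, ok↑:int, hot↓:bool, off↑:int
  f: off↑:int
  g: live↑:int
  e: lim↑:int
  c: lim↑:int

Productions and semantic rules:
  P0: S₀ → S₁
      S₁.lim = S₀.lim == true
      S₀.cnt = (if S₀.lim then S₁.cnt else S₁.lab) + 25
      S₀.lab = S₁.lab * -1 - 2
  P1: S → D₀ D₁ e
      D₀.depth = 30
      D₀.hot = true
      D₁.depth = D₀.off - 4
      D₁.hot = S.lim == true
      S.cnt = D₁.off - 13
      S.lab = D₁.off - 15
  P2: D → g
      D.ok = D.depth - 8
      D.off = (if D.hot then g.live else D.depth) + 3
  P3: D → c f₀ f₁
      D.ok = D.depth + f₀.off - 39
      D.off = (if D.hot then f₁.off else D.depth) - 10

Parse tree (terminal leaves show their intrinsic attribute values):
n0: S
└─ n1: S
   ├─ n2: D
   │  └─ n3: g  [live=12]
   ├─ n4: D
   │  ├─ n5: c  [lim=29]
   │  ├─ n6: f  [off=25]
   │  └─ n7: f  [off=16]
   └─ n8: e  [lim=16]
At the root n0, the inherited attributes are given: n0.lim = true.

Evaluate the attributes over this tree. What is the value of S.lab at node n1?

-9

1. n0.lim = true  [given at root]
2. n1.lim = true  [S₀.lim == true]
3. n2.depth = 30  [30]
4. n2.hot = true  [true]
5. n3.live = 12  [terminal]
6. n2.ok = 22  [D.depth - 8]
7. n2.off = 15  [(if D.hot then g.live else D.depth) + 3]
8. n4.depth = 11  [D₀.off - 4]
9. n4.hot = true  [S.lim == true]
10. n5.lim = 29  [terminal]
11. n6.off = 25  [terminal]
12. n7.off = 16  [terminal]
13. n4.ok = -3  [D.depth + f₀.off - 39]
14. n4.off = 6  [(if D.hot then f₁.off else D.depth) - 10]
15. n8.lim = 16  [terminal]
16. n1.cnt = -7  [D₁.off - 13]
17. n1.lab = -9  [D₁.off - 15]
18. n0.cnt = 18  [(if S₀.lim then S₁.cnt else S₁.lab) + 25]
19. n0.lab = 7  [S₁.lab * -1 - 2]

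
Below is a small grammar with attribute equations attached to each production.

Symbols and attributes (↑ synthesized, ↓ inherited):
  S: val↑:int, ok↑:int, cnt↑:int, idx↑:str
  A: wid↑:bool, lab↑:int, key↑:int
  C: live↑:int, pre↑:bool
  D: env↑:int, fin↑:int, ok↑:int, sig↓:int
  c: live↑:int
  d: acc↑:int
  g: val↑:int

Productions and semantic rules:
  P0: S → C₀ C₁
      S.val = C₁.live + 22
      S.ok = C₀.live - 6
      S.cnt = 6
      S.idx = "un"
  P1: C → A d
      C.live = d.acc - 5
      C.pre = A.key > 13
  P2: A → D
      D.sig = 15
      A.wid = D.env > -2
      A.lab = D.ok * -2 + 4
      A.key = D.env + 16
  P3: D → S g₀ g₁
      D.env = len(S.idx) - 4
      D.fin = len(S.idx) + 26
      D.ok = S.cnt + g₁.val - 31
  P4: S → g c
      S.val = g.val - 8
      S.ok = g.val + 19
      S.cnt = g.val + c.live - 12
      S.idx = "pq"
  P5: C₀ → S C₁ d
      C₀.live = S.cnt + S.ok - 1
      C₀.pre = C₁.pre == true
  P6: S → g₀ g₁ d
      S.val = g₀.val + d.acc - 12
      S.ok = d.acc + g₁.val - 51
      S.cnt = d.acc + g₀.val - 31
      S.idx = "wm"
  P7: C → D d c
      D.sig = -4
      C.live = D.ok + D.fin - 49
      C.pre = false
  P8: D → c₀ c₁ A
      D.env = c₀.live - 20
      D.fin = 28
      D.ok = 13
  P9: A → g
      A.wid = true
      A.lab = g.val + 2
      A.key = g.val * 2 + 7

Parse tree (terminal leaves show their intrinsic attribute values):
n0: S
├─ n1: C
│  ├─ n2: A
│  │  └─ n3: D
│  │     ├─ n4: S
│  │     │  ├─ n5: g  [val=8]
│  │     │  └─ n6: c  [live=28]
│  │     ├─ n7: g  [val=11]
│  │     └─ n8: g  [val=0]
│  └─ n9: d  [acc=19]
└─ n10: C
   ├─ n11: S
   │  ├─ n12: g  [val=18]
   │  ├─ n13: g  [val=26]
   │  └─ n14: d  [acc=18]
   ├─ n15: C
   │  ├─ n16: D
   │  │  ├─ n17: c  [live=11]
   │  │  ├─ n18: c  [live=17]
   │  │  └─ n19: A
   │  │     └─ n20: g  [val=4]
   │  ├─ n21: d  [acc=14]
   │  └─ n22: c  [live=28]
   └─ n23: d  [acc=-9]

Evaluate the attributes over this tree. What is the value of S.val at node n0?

1. n3.sig = 15  [15]
2. n5.val = 8  [terminal]
3. n6.live = 28  [terminal]
4. n4.val = 0  [g.val - 8]
5. n4.ok = 27  [g.val + 19]
6. n4.cnt = 24  [g.val + c.live - 12]
7. n4.idx = "pq"  ["pq"]
8. n7.val = 11  [terminal]
9. n8.val = 0  [terminal]
10. n3.env = -2  [len(S.idx) - 4]
11. n3.fin = 28  [len(S.idx) + 26]
12. n3.ok = -7  [S.cnt + g₁.val - 31]
13. n2.wid = false  [D.env > -2]
14. n2.lab = 18  [D.ok * -2 + 4]
15. n2.key = 14  [D.env + 16]
16. n9.acc = 19  [terminal]
17. n1.live = 14  [d.acc - 5]
18. n1.pre = true  [A.key > 13]
19. n12.val = 18  [terminal]
20. n13.val = 26  [terminal]
21. n14.acc = 18  [terminal]
22. n11.val = 24  [g₀.val + d.acc - 12]
23. n11.ok = -7  [d.acc + g₁.val - 51]
24. n11.cnt = 5  [d.acc + g₀.val - 31]
25. n11.idx = "wm"  ["wm"]
26. n16.sig = -4  [-4]
27. n17.live = 11  [terminal]
28. n18.live = 17  [terminal]
29. n20.val = 4  [terminal]
30. n19.wid = true  [true]
31. n19.lab = 6  [g.val + 2]
32. n19.key = 15  [g.val * 2 + 7]
33. n16.env = -9  [c₀.live - 20]
34. n16.fin = 28  [28]
35. n16.ok = 13  [13]
36. n21.acc = 14  [terminal]
37. n22.live = 28  [terminal]
38. n15.live = -8  [D.ok + D.fin - 49]
39. n15.pre = false  [false]
40. n23.acc = -9  [terminal]
41. n10.live = -3  [S.cnt + S.ok - 1]
42. n10.pre = false  [C₁.pre == true]
43. n0.val = 19  [C₁.live + 22]
44. n0.ok = 8  [C₀.live - 6]
45. n0.cnt = 6  [6]
46. n0.idx = "un"  ["un"]

19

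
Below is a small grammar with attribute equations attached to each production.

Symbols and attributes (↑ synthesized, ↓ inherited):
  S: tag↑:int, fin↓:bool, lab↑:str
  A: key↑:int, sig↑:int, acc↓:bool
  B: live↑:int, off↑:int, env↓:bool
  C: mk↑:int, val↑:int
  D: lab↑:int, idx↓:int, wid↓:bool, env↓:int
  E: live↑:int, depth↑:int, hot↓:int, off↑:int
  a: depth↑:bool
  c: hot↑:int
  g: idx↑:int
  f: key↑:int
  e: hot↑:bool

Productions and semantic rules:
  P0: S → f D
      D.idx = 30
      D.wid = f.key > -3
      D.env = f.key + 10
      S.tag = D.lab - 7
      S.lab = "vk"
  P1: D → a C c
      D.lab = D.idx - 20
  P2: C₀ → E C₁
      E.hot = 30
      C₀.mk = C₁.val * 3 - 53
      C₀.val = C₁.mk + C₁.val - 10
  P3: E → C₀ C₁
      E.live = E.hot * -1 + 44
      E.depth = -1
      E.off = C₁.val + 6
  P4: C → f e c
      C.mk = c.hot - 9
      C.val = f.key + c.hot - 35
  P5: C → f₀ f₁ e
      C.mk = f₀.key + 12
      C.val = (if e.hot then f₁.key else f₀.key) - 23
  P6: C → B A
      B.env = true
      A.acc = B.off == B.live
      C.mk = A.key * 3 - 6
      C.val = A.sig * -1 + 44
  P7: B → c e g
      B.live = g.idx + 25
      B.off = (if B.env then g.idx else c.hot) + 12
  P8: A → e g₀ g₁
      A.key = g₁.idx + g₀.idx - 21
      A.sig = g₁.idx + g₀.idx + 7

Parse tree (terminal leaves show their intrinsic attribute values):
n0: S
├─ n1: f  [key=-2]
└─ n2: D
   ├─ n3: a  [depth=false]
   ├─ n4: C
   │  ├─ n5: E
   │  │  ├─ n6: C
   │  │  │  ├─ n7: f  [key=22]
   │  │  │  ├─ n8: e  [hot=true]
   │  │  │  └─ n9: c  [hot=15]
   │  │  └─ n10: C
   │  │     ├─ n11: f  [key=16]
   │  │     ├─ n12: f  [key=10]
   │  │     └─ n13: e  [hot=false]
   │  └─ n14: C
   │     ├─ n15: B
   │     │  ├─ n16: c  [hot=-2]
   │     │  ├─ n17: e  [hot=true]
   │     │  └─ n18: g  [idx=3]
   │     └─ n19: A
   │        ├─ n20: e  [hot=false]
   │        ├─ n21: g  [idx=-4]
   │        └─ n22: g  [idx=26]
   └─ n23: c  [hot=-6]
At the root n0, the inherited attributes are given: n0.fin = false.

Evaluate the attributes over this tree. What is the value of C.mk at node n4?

-8

1. n0.fin = false  [given at root]
2. n1.key = -2  [terminal]
3. n2.idx = 30  [30]
4. n2.wid = true  [f.key > -3]
5. n2.env = 8  [f.key + 10]
6. n3.depth = false  [terminal]
7. n5.hot = 30  [30]
8. n7.key = 22  [terminal]
9. n8.hot = true  [terminal]
10. n9.hot = 15  [terminal]
11. n6.mk = 6  [c.hot - 9]
12. n6.val = 2  [f.key + c.hot - 35]
13. n11.key = 16  [terminal]
14. n12.key = 10  [terminal]
15. n13.hot = false  [terminal]
16. n10.mk = 28  [f₀.key + 12]
17. n10.val = -7  [(if e.hot then f₁.key else f₀.key) - 23]
18. n5.live = 14  [E.hot * -1 + 44]
19. n5.depth = -1  [-1]
20. n5.off = -1  [C₁.val + 6]
21. n15.env = true  [true]
22. n16.hot = -2  [terminal]
23. n17.hot = true  [terminal]
24. n18.idx = 3  [terminal]
25. n15.live = 28  [g.idx + 25]
26. n15.off = 15  [(if B.env then g.idx else c.hot) + 12]
27. n19.acc = false  [B.off == B.live]
28. n20.hot = false  [terminal]
29. n21.idx = -4  [terminal]
30. n22.idx = 26  [terminal]
31. n19.key = 1  [g₁.idx + g₀.idx - 21]
32. n19.sig = 29  [g₁.idx + g₀.idx + 7]
33. n14.mk = -3  [A.key * 3 - 6]
34. n14.val = 15  [A.sig * -1 + 44]
35. n4.mk = -8  [C₁.val * 3 - 53]
36. n4.val = 2  [C₁.mk + C₁.val - 10]
37. n23.hot = -6  [terminal]
38. n2.lab = 10  [D.idx - 20]
39. n0.tag = 3  [D.lab - 7]
40. n0.lab = "vk"  ["vk"]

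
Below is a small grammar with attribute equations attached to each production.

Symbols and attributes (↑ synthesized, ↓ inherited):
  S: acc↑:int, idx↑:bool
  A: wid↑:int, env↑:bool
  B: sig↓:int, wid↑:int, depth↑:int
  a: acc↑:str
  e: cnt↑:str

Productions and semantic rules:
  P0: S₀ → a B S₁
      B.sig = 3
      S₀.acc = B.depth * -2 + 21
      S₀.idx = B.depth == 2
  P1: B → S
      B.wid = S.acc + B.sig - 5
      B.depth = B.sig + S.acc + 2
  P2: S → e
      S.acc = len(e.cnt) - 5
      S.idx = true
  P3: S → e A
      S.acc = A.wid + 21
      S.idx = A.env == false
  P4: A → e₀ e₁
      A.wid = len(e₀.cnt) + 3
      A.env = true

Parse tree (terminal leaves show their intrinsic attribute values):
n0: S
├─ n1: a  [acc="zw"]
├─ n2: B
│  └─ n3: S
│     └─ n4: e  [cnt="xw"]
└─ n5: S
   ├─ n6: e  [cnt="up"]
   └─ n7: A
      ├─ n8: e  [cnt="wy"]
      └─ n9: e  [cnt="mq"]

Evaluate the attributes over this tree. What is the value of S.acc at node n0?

1. n1.acc = "zw"  [terminal]
2. n2.sig = 3  [3]
3. n4.cnt = "xw"  [terminal]
4. n3.acc = -3  [len(e.cnt) - 5]
5. n3.idx = true  [true]
6. n2.wid = -5  [S.acc + B.sig - 5]
7. n2.depth = 2  [B.sig + S.acc + 2]
8. n6.cnt = "up"  [terminal]
9. n8.cnt = "wy"  [terminal]
10. n9.cnt = "mq"  [terminal]
11. n7.wid = 5  [len(e₀.cnt) + 3]
12. n7.env = true  [true]
13. n5.acc = 26  [A.wid + 21]
14. n5.idx = false  [A.env == false]
15. n0.acc = 17  [B.depth * -2 + 21]
16. n0.idx = true  [B.depth == 2]

17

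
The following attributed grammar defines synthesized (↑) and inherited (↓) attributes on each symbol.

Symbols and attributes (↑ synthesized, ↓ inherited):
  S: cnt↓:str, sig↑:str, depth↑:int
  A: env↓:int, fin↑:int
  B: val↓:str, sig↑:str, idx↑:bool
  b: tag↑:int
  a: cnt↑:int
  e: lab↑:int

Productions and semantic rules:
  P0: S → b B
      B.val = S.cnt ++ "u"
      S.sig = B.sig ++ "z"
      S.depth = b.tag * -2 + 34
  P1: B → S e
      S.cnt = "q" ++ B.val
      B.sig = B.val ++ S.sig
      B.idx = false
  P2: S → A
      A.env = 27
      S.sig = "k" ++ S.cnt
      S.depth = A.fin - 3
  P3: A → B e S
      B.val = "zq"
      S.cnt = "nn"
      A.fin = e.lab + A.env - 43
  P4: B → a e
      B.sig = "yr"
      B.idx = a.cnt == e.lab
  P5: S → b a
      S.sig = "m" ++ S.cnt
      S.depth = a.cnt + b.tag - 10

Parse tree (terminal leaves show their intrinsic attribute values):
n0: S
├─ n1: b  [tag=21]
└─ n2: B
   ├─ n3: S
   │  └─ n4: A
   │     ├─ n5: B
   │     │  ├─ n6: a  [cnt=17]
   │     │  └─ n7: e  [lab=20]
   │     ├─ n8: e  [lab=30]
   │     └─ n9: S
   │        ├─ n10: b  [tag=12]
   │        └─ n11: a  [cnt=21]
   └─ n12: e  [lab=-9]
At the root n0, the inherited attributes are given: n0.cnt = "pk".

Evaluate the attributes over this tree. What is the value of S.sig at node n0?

"pkukqpkuz"

1. n0.cnt = "pk"  [given at root]
2. n1.tag = 21  [terminal]
3. n2.val = "pku"  [S.cnt ++ "u"]
4. n3.cnt = "qpku"  ["q" ++ B.val]
5. n4.env = 27  [27]
6. n5.val = "zq"  ["zq"]
7. n6.cnt = 17  [terminal]
8. n7.lab = 20  [terminal]
9. n5.sig = "yr"  ["yr"]
10. n5.idx = false  [a.cnt == e.lab]
11. n8.lab = 30  [terminal]
12. n9.cnt = "nn"  ["nn"]
13. n10.tag = 12  [terminal]
14. n11.cnt = 21  [terminal]
15. n9.sig = "mnn"  ["m" ++ S.cnt]
16. n9.depth = 23  [a.cnt + b.tag - 10]
17. n4.fin = 14  [e.lab + A.env - 43]
18. n3.sig = "kqpku"  ["k" ++ S.cnt]
19. n3.depth = 11  [A.fin - 3]
20. n12.lab = -9  [terminal]
21. n2.sig = "pkukqpku"  [B.val ++ S.sig]
22. n2.idx = false  [false]
23. n0.sig = "pkukqpkuz"  [B.sig ++ "z"]
24. n0.depth = -8  [b.tag * -2 + 34]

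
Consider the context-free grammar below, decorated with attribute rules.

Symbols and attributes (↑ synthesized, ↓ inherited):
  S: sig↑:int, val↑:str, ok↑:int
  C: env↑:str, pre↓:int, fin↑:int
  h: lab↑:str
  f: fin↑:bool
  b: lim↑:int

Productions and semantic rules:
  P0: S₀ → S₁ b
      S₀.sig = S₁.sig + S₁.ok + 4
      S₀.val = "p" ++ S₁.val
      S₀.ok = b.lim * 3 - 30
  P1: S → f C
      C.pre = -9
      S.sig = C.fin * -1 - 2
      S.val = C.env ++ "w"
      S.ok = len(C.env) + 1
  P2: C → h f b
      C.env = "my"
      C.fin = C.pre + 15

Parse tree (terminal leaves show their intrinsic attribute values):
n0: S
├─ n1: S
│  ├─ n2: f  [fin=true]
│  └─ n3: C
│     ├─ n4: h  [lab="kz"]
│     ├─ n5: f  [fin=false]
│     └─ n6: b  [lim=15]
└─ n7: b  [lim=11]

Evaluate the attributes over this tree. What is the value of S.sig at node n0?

1. n2.fin = true  [terminal]
2. n3.pre = -9  [-9]
3. n4.lab = "kz"  [terminal]
4. n5.fin = false  [terminal]
5. n6.lim = 15  [terminal]
6. n3.env = "my"  ["my"]
7. n3.fin = 6  [C.pre + 15]
8. n1.sig = -8  [C.fin * -1 - 2]
9. n1.val = "myw"  [C.env ++ "w"]
10. n1.ok = 3  [len(C.env) + 1]
11. n7.lim = 11  [terminal]
12. n0.sig = -1  [S₁.sig + S₁.ok + 4]
13. n0.val = "pmyw"  ["p" ++ S₁.val]
14. n0.ok = 3  [b.lim * 3 - 30]

-1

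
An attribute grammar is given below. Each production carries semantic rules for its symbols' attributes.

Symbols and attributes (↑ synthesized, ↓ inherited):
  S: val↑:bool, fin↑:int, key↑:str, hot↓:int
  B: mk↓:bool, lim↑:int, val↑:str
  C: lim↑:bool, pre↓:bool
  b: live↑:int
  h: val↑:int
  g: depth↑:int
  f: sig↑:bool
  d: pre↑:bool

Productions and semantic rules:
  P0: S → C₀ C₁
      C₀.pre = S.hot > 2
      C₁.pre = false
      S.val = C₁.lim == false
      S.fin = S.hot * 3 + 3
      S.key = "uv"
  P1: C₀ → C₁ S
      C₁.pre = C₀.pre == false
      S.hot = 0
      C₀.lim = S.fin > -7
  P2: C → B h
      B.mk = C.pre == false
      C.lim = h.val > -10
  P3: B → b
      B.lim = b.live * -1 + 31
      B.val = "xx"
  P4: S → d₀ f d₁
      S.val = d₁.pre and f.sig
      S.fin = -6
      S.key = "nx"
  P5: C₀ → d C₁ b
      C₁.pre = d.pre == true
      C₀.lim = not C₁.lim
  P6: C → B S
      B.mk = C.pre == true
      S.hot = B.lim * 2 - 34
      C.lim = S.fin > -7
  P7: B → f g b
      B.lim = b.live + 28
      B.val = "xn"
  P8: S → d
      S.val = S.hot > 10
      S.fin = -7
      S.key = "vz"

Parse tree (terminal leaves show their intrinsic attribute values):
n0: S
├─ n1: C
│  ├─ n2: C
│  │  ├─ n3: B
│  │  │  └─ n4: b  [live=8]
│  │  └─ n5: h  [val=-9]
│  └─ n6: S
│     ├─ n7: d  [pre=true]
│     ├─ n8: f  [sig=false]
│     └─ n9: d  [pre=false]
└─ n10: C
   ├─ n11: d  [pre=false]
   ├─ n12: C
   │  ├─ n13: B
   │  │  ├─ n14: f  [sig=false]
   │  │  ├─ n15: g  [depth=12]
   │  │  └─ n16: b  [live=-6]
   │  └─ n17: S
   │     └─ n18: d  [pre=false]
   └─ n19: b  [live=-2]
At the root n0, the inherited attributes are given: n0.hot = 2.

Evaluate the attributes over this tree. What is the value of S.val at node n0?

1. n0.hot = 2  [given at root]
2. n1.pre = false  [S.hot > 2]
3. n2.pre = true  [C₀.pre == false]
4. n3.mk = false  [C.pre == false]
5. n4.live = 8  [terminal]
6. n3.lim = 23  [b.live * -1 + 31]
7. n3.val = "xx"  ["xx"]
8. n5.val = -9  [terminal]
9. n2.lim = true  [h.val > -10]
10. n6.hot = 0  [0]
11. n7.pre = true  [terminal]
12. n8.sig = false  [terminal]
13. n9.pre = false  [terminal]
14. n6.val = false  [d₁.pre and f.sig]
15. n6.fin = -6  [-6]
16. n6.key = "nx"  ["nx"]
17. n1.lim = true  [S.fin > -7]
18. n10.pre = false  [false]
19. n11.pre = false  [terminal]
20. n12.pre = false  [d.pre == true]
21. n13.mk = false  [C.pre == true]
22. n14.sig = false  [terminal]
23. n15.depth = 12  [terminal]
24. n16.live = -6  [terminal]
25. n13.lim = 22  [b.live + 28]
26. n13.val = "xn"  ["xn"]
27. n17.hot = 10  [B.lim * 2 - 34]
28. n18.pre = false  [terminal]
29. n17.val = false  [S.hot > 10]
30. n17.fin = -7  [-7]
31. n17.key = "vz"  ["vz"]
32. n12.lim = false  [S.fin > -7]
33. n19.live = -2  [terminal]
34. n10.lim = true  [not C₁.lim]
35. n0.val = false  [C₁.lim == false]
36. n0.fin = 9  [S.hot * 3 + 3]
37. n0.key = "uv"  ["uv"]

false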